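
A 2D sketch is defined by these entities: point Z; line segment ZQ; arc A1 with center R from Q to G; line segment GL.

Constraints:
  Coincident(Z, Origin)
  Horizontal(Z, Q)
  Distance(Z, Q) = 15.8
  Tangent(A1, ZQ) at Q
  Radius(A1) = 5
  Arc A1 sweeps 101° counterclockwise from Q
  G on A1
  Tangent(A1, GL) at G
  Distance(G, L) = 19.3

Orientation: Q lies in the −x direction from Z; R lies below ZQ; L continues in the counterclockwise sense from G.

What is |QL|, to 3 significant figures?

24.9

Z is at the origin; ZQ is horizontal with |ZQ| = 15.8 and Q on the −x side, so Q = (-15.8, 0.00). A1 meets ZQ tangentially, so RQ is at right angles to ZQ, so R = Q + (0, -5) = (-15.8, -5.00). On A1, Q sits at bearing 90° from R; a 101° counterclockwise sweep puts G at bearing 191°, so G = R + 5.0·(cos 191°, sin 191°) = (-20.7, -5.95). Tangency of A1 to GL means the radius RG is perpendicular to GL, so GL runs along (−sin 191°, cos 191°); with |GL| = 19.3, L = (-17.0, -24.9). Then |QL| = |L − Q| = 24.9.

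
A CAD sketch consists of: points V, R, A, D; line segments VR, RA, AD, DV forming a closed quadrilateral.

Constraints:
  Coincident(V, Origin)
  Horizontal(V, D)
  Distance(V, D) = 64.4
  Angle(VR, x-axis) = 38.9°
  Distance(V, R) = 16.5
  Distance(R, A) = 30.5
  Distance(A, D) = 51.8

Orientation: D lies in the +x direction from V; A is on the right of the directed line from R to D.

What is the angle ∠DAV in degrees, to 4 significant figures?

107.2°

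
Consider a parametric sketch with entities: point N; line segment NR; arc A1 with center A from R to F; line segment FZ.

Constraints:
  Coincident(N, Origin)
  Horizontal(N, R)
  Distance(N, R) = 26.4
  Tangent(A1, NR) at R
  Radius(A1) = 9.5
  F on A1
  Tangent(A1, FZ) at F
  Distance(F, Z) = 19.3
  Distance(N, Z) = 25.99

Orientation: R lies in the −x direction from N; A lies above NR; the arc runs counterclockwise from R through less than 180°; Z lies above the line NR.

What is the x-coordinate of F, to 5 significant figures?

-17.592

Checks: |AF| = 9.500 ✓; ∠(AF, FZ) = 90.00° ✓; |FZ| = 19.30 ✓; |NZ| = 25.99 ✓.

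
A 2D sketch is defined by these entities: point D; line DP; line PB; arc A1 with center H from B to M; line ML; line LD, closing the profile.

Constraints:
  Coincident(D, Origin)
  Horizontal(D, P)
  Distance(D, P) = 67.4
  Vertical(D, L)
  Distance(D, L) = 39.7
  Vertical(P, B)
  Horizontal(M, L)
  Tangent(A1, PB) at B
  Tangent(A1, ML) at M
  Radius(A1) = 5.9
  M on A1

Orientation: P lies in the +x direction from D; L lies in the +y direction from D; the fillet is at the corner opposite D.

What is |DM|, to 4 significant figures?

73.20

D is at the origin; DP is horizontal with |DP| = 67.4 and P on the +x side, so P = (67.40, 0.000). DL is vertical with |DL| = 39.7 and L on the +y side, so L = (0.000, 39.70). The virtual corner opposite D is at (67.40, 39.70). Since A1 is tangent to PB there, HB ⟂ PB and tangency of A1 to ML means the radius HM is perpendicular to ML, with radius 5.9, so the center H sits 5.9 in from both sides at H = (61.50, 33.80). That places the tangent points at B = (67.40, 33.80) on PB and M = (61.50, 39.70) on ML. Then |DM| = |M − D| = 73.20.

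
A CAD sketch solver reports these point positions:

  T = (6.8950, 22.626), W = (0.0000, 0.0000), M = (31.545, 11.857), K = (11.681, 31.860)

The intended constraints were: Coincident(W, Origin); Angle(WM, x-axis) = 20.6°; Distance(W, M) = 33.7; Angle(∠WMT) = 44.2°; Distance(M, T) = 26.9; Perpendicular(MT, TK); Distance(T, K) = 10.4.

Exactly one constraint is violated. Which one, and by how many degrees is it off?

Perpendicular(MT, TK) — off by 3.80°.

W = (0.00, 0.00) ✓; WM at 20.60° ✓; |WM| = 33.70 ✓; ∠WMT = 44.20° ✓; |MT| = 26.90 ✓; ∠(MT, TK) = 93.80° ✗; |TK| = 10.40 ✓.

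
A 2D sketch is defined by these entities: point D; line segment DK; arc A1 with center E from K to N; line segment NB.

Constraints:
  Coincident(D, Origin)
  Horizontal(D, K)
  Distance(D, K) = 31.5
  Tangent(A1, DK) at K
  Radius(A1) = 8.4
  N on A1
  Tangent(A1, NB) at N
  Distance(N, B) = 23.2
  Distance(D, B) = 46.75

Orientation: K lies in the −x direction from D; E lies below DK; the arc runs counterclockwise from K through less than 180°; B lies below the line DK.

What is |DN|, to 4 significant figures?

41.00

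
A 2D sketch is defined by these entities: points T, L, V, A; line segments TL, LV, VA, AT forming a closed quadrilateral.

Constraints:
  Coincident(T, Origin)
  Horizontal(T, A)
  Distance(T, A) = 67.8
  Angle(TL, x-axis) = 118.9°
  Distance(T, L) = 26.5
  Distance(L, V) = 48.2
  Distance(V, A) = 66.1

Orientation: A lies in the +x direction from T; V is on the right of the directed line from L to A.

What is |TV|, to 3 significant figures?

22.1

T is at the origin; T and A share the same y with |TA| = 67.8 and A in +x, so A = (67.8, 0). TL runs at 118.9° with |TL| = 26.5, so L = (-12.8, 23.2). V is determined by |LV| = 48.2 and |VA| = 66.1 together: it lies at the intersection of circle(L, 48.2) and circle(A, 66.1). With |LA| = 83.9, the foot of the radical line on LA is 29.7 from L and the perpendicular offset is √(48.2² − 29.7²) = 37.9. Taking the right-of-LA solution: V = (5.29, -21.5).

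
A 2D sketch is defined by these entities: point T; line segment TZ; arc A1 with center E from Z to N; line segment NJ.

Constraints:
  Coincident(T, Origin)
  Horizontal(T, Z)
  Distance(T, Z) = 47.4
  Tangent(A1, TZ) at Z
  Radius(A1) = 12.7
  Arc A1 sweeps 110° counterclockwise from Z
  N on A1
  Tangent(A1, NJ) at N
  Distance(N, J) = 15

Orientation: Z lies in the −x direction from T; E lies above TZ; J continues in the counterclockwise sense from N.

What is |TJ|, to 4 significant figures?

51.16

T is at the origin; T and Z share the same y with |TZ| = 47.4 and Z on the −x side, so Z = (-47.40, 0.000). A1 meets TZ tangentially, so EZ is at right angles to TZ, so E = Z + (0, 12.7) = (-47.40, 12.70). On A1, Z sits at bearing -90° from E; a 110° counterclockwise sweep puts N at bearing 20°, so N = E + 12.7·(cos 20°, sin 20°) = (-35.47, 17.04). The tangent condition forces EN to be normal to NJ, so NJ runs along (−sin 20°, cos 20°); with |NJ| = 15.0, J = (-40.60, 31.14). Then |TJ| = |J − T| = 51.16.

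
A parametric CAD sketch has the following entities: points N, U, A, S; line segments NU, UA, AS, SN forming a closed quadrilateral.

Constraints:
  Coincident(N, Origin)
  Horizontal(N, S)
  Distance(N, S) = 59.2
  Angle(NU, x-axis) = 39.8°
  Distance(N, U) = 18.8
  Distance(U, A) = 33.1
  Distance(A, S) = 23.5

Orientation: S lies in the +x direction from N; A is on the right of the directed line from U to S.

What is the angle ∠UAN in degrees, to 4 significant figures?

27.95°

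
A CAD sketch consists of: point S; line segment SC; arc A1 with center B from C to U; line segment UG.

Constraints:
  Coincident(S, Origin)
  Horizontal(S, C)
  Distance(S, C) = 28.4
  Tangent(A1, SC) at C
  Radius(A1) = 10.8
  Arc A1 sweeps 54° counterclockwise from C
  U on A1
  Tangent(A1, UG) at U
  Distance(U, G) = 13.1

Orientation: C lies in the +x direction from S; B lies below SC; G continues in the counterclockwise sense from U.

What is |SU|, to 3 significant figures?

20.2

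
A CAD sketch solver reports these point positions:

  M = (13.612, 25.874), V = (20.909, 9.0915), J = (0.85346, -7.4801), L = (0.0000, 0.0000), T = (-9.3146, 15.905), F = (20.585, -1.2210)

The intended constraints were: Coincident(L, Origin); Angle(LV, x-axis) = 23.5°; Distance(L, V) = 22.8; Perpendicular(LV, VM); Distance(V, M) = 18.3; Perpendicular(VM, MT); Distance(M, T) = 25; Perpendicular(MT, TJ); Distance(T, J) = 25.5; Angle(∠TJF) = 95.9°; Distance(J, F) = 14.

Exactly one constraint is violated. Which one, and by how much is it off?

Distance(J, F) = 14 — off by 6.70.

L = (0.00, 0.00) ✓; LV at 23.50° ✓; |LV| = 22.80 ✓; ∠(LV, VM) = 90.00° ✓; |VM| = 18.30 ✓; ∠(VM, MT) = 90.00° ✓; |MT| = 25.00 ✓; ∠(MT, TJ) = 90.00° ✓; |TJ| = 25.50 ✓; ∠TJF = 95.90° ✓; |JF| = 20.70 ✗.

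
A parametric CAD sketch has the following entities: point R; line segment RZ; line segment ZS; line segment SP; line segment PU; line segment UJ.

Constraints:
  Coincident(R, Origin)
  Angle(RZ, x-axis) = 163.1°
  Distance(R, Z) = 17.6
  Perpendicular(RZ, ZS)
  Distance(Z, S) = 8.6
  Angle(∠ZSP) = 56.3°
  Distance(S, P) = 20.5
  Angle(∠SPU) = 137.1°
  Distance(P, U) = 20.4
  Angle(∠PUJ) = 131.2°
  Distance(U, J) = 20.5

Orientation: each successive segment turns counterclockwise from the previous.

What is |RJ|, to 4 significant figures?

40.07

∠SPU = 137.1° gives PU at 59.70° from the x-axis; with |PU| = 20.4, U = (10.58, 20.43). ∠PUJ = 131.2° gives UJ at 108.5° from the x-axis; with |UJ| = 20.5, J = (4.073, 39.87). Then |RJ| = |J − R| = 40.07.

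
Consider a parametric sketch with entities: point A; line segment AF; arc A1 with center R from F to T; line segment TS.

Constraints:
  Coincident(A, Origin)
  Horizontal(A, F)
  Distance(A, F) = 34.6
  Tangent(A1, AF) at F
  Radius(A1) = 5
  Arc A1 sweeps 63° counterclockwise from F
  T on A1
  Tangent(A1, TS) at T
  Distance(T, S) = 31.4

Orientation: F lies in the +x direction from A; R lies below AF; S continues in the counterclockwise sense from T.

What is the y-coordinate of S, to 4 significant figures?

-30.71

On A1, F sits at bearing 90° from R; a 63° counterclockwise sweep puts T at bearing 153°, so T = R + 5.0·(cos 153°, sin 153°) = (30.14, -2.730). Tangency of A1 to TS means the radius RT is perpendicular to TS, so TS runs along (−sin 153°, cos 153°); with |TS| = 31.4, S = (15.89, -30.71). So S.y = -30.71.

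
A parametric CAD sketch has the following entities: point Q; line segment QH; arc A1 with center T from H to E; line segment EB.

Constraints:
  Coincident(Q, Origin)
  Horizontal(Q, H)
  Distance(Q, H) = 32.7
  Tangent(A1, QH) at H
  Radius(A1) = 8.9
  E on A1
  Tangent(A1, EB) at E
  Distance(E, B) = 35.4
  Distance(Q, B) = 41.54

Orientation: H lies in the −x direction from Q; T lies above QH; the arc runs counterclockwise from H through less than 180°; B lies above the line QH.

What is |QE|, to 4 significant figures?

25.01

Q is at the origin; Q and H share the same y with |QH| = 32.7 and H on the −x side, so H = (-32.70, 0.000). Tangency of A1 to QH means the radius TH is perpendicular to QH, so T = H + (0, 8.9) = (-32.70, 8.900). Since TE ⟂ EB (tangency), |TB| = √(8.9² + 35.4²) = 36.50 regardless of where E sits on A1. So B lies on both circle(Q, 41.54) and circle(T, 36.50); the above-QH intersection is B = (-12.82, 39.51). E is the foot of the tangent from B: E = (-24.28, 6.019).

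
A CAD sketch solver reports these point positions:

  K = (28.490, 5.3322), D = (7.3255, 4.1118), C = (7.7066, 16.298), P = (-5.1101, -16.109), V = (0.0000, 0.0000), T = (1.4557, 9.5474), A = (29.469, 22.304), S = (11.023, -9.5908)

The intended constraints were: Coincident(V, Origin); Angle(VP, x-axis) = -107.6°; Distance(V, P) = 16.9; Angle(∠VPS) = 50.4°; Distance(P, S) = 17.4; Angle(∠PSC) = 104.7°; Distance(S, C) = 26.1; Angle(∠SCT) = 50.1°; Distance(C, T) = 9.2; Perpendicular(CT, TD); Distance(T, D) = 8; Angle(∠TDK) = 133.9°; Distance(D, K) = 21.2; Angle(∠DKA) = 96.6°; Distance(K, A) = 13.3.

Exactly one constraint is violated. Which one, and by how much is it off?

Distance(K, A) = 13.3 — off by 3.70.

V = (0.00, 0.00) ✓; VP at -107.6° ✓; |VP| = 16.90 ✓; ∠VPS = 50.40° ✓; |PS| = 17.40 ✓; ∠PSC = 104.7° ✓; |SC| = 26.10 ✓; ∠SCT = 50.10° ✓; |CT| = 9.200 ✓; ∠(CT, TD) = 90.00° ✓; |TD| = 8.000 ✓; ∠TDK = 133.9° ✓; |DK| = 21.20 ✓; ∠DKA = 96.60° ✓; |KA| = 17.00 ✗.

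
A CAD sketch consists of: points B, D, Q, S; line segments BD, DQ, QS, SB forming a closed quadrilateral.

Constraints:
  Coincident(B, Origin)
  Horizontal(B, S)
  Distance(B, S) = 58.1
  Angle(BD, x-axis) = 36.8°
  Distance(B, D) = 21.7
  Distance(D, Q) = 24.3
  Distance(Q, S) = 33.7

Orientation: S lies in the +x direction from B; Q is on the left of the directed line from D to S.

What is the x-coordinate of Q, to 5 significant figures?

37.477

Checks: |DQ| = 24.30 ✓; |QS| = 33.70 ✓.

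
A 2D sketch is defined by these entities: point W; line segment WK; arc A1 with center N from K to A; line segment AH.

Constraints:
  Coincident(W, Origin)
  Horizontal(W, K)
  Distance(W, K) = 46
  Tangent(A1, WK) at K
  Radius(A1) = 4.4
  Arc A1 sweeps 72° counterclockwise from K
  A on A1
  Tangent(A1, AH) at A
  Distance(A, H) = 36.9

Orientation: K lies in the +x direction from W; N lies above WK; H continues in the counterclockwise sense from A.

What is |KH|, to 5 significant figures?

41.197

On A1, K sits at bearing -90° from N; a 72° counterclockwise sweep puts A at bearing -18°, so A = N + 4.4·(cos -18°, sin -18°) = (50.185, 3.0403). Since A1 is tangent to AH there, NA ⟂ AH, so AH runs along (−sin -18°, cos -18°); with |AH| = 36.9, H = (61.587, 38.134). Then |KH| = |H − K| = 41.197.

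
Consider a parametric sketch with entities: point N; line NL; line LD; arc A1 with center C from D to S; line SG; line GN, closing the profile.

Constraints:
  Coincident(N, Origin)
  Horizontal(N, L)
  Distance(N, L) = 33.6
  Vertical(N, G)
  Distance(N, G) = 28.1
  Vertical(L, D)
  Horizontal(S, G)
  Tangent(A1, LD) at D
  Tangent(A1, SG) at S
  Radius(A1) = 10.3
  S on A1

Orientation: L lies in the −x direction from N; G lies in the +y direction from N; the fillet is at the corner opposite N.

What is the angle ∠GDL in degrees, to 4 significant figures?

107.0°

The virtual corner opposite N is at (-33.60, 28.10). The tangent condition forces CD to be normal to LD and the tangent condition forces CS to be normal to SG, with radius 10.3, so the center C sits 10.3 in from both sides at C = (-23.30, 17.80). That places the tangent points at D = (-33.60, 17.80) on LD and S = (-23.30, 28.10) on SG. Then cos ∠GDL = DG·DL / (|DG||DL|), giving 107.0°.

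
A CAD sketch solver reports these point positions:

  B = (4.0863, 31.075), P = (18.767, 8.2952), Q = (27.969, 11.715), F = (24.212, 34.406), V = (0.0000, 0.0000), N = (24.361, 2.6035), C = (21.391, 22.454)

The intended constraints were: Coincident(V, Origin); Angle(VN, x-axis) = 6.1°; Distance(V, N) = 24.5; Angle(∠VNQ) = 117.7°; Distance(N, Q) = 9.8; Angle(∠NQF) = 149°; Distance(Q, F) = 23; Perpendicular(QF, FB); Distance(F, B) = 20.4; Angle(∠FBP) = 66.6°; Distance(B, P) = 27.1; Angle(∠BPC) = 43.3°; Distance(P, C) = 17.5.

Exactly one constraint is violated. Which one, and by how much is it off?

Distance(P, C) = 17.5 — off by 3.10.

V = (0.00, 0.00) ✓; VN at 6.100° ✓; |VN| = 24.50 ✓; ∠VNQ = 117.7° ✓; |NQ| = 9.800 ✓; ∠NQF = 149.0° ✓; |QF| = 23.00 ✓; ∠(QF, FB) = 90.00° ✓; |FB| = 20.40 ✓; ∠FBP = 66.60° ✓; |BP| = 27.10 ✓; ∠BPC = 43.30° ✓; |PC| = 14.40 ✗.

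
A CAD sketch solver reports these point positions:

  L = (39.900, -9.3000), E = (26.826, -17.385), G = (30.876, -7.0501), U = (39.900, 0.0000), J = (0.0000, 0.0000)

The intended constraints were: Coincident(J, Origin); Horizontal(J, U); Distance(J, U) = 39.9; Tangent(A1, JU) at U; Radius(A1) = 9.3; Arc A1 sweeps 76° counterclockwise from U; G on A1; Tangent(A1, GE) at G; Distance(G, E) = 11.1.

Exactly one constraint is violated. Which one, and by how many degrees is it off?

Tangent(A1, GE) at G — off by 7.40°.

J = (0.00, 0.00) ✓; J.y = 0.00, U.y = 0.00 ✓; |JU| = 39.90 ✓; ∠(LU, UJ) = 90.00° ✓; |LU| = 9.300 ✓; bearing(L→G) − bearing(L→U) = 76.00° ✓; |LG| = 9.300 ✓; ∠(LG, GE) = 97.40° ✗; |GE| = 11.10 ✓.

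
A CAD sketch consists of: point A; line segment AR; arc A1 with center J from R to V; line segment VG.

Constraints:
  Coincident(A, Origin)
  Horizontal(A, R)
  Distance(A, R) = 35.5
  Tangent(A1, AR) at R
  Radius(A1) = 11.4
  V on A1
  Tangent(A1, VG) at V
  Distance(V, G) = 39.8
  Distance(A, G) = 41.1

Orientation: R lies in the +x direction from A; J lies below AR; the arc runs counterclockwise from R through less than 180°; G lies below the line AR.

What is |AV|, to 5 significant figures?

26.202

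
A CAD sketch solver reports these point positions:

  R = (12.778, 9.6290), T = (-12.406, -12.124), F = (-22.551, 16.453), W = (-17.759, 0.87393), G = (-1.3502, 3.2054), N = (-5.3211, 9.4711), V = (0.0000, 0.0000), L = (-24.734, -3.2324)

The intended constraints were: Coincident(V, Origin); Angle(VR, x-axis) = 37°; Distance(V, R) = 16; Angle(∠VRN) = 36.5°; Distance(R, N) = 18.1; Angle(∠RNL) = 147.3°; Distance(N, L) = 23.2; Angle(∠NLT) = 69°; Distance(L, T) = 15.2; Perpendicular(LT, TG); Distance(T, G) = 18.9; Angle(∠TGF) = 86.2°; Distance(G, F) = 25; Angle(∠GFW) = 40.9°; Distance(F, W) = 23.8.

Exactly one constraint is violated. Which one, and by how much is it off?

Distance(F, W) = 23.8 — off by 7.50.

V = (0.00, 0.00) ✓; VR at 37.00° ✓; |VR| = 16.00 ✓; ∠VRN = 36.50° ✓; |RN| = 18.10 ✓; ∠RNL = 147.3° ✓; |NL| = 23.20 ✓; ∠NLT = 69.00° ✓; |LT| = 15.20 ✓; ∠(LT, TG) = 90.00° ✓; |TG| = 18.90 ✓; ∠TGF = 86.20° ✓; |GF| = 25.00 ✓; ∠GFW = 40.90° ✓; |FW| = 16.30 ✗.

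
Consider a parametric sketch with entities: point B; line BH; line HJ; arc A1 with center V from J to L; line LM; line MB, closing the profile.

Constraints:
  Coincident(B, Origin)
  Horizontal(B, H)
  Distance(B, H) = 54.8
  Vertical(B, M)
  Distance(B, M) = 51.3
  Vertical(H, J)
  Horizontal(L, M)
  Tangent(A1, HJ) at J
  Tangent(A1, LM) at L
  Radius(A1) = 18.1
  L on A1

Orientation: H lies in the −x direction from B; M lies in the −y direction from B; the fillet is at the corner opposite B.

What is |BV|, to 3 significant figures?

49.5

B is at the origin; BH is horizontal with |BH| = 54.8 and H on the −x side, so H = (-54.8, 0.00). BM is vertical with |BM| = 51.3 and M on the −y side, so M = (0.00, -51.3). The virtual corner opposite B is at (-54.8, -51.3). Since A1 is tangent to HJ there, VJ ⟂ HJ and tangency of A1 to LM means the radius VL is perpendicular to LM, with radius 18.1, so the center V sits 18.1 in from both sides at V = (-36.7, -33.2). Then |BV| = |V − B| = 49.5.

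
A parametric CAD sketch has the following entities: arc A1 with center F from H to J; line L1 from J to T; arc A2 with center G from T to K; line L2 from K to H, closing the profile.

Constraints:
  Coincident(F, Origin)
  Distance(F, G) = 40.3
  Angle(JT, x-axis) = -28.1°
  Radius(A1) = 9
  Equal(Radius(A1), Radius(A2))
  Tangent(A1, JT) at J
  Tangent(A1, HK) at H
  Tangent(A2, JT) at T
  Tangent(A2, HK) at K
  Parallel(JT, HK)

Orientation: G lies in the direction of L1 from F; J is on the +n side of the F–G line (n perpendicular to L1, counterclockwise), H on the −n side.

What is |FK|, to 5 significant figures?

41.293

The slot axis is L1's direction at -28.1°, so u = (cos -28.1°, sin -28.1°) = (0.88213, -0.47101) and n = (−sin -28.1°, cos -28.1°) = (0.47101, 0.88213). F is at the origin and G lies 40.3 along u from F, so G = 40.3·u = (35.550, -18.982). Tangency of A1 to both parallel lines with radius 9.0 puts J and H at F ± 9.0·n: J = (4.2391, 7.9391), H = (-4.2391, -7.9391). Equal radii place T and K the same way about G: T = G + 9.0·n = (39.789, -11.043), K = G − 9.0·n = (31.311, -26.921). Then |FK| = |K − F| = 41.293.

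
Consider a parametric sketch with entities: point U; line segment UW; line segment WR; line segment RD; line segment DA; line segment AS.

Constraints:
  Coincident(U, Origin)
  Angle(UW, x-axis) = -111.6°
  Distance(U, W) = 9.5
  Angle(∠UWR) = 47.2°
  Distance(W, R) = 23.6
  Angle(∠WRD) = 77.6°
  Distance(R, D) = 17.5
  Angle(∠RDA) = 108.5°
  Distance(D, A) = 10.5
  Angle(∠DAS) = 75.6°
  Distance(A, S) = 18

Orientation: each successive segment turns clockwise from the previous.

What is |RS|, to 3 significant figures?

11.6

∠RDA = 108.5° gives DA at -58.3° from the x-axis; with |DA| = 10.5, A = (8.86, 7.51). ∠DAS = 75.6° gives AS at -163° from the x-axis; with |AS| = 18.0, S = (-8.33, 2.16). Then |RS| = |S − R| = 11.6.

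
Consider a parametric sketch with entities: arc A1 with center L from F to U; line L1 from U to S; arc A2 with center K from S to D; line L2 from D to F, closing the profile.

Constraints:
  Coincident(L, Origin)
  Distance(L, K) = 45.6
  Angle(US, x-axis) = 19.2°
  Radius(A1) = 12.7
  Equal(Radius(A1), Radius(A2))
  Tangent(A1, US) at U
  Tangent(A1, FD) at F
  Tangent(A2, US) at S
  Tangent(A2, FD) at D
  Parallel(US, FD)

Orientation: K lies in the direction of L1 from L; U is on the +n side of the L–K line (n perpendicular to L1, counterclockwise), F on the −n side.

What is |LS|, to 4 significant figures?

47.34

The slot axis is L1's direction at 19.2°, so u = (cos 19.2°, sin 19.2°) = (0.9444, 0.3289) and n = (−sin 19.2°, cos 19.2°) = (-0.3289, 0.9444). L is at the origin and K lies 45.6 along u from L, so K = 45.6·u = (43.06, 15.00). Tangency of A1 to both parallel lines with radius 12.7 puts U and F at L ± 12.7·n: U = (-4.177, 11.99), F = (4.177, -11.99). Equal radii place S and D the same way about K: S = K + 12.7·n = (38.89, 26.99), D = K − 12.7·n = (47.24, 3.003). Then |LS| = |S − L| = 47.34.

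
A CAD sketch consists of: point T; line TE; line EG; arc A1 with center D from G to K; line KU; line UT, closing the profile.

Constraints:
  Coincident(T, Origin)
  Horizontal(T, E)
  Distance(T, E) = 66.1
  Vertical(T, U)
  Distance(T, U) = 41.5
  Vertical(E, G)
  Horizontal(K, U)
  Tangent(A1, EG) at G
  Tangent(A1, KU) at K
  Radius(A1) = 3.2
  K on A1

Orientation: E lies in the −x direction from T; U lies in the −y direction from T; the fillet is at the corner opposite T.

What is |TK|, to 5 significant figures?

75.357

T is at the origin; T and E share the same y with |TE| = 66.1 and E on the −x side, so E = (-66.100, 0.0000). T and U share the same x with |TU| = 41.5 and U on the −y side, so U = (0.0000, -41.500). The virtual corner opposite T is at (-66.100, -41.500). Since A1 is tangent to EG there, DG ⟂ EG and tangency of A1 to KU means the radius DK is perpendicular to KU, with radius 3.2, so the center D sits 3.2 in from both sides at D = (-62.900, -38.300). That places the tangent points at G = (-66.100, -38.300) on EG and K = (-62.900, -41.500) on KU. Then |TK| = |K − T| = 75.357.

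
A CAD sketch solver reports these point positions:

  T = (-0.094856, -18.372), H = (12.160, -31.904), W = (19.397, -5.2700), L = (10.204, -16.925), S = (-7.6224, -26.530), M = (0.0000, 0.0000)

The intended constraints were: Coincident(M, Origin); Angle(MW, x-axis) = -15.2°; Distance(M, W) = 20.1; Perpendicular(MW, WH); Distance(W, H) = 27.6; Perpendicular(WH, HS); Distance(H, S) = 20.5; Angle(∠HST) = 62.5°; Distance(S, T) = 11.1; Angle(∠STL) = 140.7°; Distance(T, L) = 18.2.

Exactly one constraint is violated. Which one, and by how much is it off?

Distance(T, L) = 18.2 — off by 7.80.

M = (0.00, 0.00) ✓; MW at -15.20° ✓; |MW| = 20.10 ✓; ∠(MW, WH) = 90.00° ✓; |WH| = 27.60 ✓; ∠(WH, HS) = 90.00° ✓; |HS| = 20.50 ✓; ∠HST = 62.50° ✓; |ST| = 11.10 ✓; ∠STL = 140.7° ✓; |TL| = 10.40 ✗.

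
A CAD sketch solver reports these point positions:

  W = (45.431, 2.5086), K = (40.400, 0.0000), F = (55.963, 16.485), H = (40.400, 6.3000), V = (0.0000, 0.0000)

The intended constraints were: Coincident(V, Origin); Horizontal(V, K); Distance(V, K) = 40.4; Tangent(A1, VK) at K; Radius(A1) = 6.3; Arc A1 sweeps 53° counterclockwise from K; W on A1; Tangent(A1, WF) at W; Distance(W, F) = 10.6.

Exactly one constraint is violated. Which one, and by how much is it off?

Distance(W, F) = 10.6 — off by 6.90.

V = (0.00, 0.00) ✓; V.y = 0.00, K.y = 0.00 ✓; |VK| = 40.40 ✓; ∠(HK, KV) = 90.00° ✓; |HK| = 6.300 ✓; bearing(H→W) − bearing(H→K) = 53.00° ✓; |HW| = 6.300 ✓; ∠(HW, WF) = 90.00° ✓; |WF| = 17.50 ✗.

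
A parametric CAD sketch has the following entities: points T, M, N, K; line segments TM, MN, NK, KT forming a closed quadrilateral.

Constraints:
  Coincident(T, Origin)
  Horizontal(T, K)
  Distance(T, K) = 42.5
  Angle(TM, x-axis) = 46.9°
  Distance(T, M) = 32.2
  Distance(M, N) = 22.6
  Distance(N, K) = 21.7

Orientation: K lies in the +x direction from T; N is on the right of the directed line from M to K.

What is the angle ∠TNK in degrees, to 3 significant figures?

175°

Checks: |MN| = 22.60 ✓; |NK| = 21.70 ✓.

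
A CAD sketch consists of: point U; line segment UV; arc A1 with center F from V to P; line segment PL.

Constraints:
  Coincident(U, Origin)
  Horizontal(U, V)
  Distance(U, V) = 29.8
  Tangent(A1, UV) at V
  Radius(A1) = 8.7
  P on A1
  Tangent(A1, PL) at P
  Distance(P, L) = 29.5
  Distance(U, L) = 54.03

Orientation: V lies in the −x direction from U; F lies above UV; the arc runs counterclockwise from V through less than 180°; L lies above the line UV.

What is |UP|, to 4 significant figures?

26.08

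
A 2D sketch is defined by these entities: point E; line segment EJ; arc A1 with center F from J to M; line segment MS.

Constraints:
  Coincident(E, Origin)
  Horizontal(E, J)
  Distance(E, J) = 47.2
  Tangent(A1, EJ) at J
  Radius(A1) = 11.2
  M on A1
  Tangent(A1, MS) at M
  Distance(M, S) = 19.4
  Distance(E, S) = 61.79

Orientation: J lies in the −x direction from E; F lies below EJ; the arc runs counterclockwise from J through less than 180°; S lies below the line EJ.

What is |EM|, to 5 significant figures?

59.692

E is at the origin; E and J share the same y with |EJ| = 47.2 and J on the −x side, so J = (-47.200, 0.0000). The tangent condition forces FJ to be normal to EJ, so F = J + (0, -11.2) = (-47.200, -11.200). Since FM ⟂ MS (tangency), |FS| = √(11.2² + 19.4²) = 22.401 regardless of where M sits on A1. So S lies on both circle(E, 61.79) and circle(F, 22.401); the below-EJ intersection is S = (-52.220, -33.031). M is the foot of the tangent from S: M = (-57.908, -14.484).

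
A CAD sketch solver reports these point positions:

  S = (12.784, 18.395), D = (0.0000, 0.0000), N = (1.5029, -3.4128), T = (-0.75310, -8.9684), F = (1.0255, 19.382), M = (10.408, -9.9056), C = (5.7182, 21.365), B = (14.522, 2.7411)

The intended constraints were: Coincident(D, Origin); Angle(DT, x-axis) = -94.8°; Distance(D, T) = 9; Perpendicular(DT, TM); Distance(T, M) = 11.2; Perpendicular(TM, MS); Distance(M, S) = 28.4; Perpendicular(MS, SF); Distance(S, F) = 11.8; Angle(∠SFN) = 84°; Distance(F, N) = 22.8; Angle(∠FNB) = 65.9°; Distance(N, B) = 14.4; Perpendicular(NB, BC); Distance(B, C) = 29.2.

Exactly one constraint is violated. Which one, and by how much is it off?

Distance(B, C) = 29.2 — off by 8.60.

D = (0.00, 0.00) ✓; DT at -94.80° ✓; |DT| = 9.000 ✓; ∠(DT, TM) = 90.00° ✓; |TM| = 11.20 ✓; ∠(TM, MS) = 90.00° ✓; |MS| = 28.40 ✓; ∠(MS, SF) = 90.00° ✓; |SF| = 11.80 ✓; ∠SFN = 84.00° ✓; |FN| = 22.80 ✓; ∠FNB = 65.90° ✓; |NB| = 14.40 ✓; ∠(NB, BC) = 90.00° ✓; |BC| = 20.60 ✗.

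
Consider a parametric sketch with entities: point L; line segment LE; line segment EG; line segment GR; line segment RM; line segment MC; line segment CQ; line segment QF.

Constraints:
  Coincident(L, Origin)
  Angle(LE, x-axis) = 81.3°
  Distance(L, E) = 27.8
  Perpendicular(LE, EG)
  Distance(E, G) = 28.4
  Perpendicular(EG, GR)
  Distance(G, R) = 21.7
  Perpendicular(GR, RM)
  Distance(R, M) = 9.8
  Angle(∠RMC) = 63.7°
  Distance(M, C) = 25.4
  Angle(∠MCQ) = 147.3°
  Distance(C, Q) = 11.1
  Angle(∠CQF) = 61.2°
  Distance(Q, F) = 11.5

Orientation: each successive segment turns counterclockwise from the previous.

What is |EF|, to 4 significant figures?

40.09

∠MCQ = 147.3° gives CQ at 140.3° from the x-axis; with |CQ| = 11.1, Q = (-33.68, 40.14). ∠CQF = 61.2° gives QF at -100.9° from the x-axis; with |QF| = 11.5, F = (-35.86, 28.85). Then |EF| = |F − E| = 40.09.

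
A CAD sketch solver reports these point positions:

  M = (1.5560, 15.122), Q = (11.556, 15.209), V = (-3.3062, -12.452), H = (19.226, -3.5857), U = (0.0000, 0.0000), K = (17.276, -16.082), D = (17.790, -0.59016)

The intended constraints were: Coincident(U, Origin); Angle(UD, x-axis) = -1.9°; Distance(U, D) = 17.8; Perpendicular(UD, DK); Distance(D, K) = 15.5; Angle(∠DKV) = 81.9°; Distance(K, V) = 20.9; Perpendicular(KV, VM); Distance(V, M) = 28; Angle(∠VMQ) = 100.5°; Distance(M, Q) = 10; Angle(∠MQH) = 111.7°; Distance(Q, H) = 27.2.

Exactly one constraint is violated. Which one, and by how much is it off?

Distance(Q, H) = 27.2 — off by 6.90.

U = (0.00, 0.00) ✓; UD at -1.900° ✓; |UD| = 17.80 ✓; ∠(UD, DK) = 90.00° ✓; |DK| = 15.50 ✓; ∠DKV = 81.90° ✓; |KV| = 20.90 ✓; ∠(KV, VM) = 90.00° ✓; |VM| = 28.00 ✓; ∠VMQ = 100.5° ✓; |MQ| = 10.00 ✓; ∠MQH = 111.7° ✓; |QH| = 20.30 ✗.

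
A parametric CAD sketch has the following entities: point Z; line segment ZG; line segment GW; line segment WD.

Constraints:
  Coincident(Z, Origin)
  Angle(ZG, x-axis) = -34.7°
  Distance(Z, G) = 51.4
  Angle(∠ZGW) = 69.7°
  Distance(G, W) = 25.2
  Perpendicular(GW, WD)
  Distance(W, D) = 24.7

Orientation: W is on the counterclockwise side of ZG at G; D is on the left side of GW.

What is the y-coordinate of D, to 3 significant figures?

1.29

Z is at the origin; ZG runs at -34.7° with length 51.4, so G = 51.4·(cos -34.7°, sin -34.7°) = (42.3, -29.3). ∠ZGW = 69.7°, so GW runs at -34.7° + (180° − 69.7°) = 75.6° from the x-axis; with |GW| = 25.2, W = G + 25.2·(cos 75.6°, sin 75.6°) = (48.5, -4.85). GW is perpendicular to WD; with |WD| = 24.7 on the left of GW, D = W + 24.7·(-0.969, 0.249) = (24.6, 1.29). So D.y = 1.29.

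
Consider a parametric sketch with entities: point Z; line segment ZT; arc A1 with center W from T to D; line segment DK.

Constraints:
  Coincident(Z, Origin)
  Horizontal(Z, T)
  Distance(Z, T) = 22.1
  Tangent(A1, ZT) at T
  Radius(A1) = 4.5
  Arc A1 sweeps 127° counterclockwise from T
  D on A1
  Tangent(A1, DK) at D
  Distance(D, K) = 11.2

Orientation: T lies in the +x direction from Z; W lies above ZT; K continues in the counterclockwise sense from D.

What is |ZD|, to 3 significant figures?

26.7

The tangent condition forces WT to be normal to ZT, so W = T + (0, 4.5) = (22.1, 4.50). On A1, T sits at bearing -90° from W; a 127° counterclockwise sweep puts D at bearing 37°, so D = W + 4.5·(cos 37°, sin 37°) = (25.7, 7.21). Then |ZD| = |D − Z| = 26.7.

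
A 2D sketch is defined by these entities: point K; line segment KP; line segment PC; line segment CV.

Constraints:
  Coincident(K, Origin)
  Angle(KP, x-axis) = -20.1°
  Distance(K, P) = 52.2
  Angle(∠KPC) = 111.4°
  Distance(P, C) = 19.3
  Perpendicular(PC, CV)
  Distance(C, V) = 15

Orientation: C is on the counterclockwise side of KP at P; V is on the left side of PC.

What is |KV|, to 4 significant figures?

50.99

K is at the origin; KP runs at -20.1° with length 52.2, so P = 52.2·(cos -20.1°, sin -20.1°) = (49.02, -17.94). ∠KPC = 111.4°, so PC runs at -20.1° + (180° − 111.4°) = 48.50° from the x-axis; with |PC| = 19.3, C = P + 19.3·(cos 48.50°, sin 48.50°) = (61.81, -3.484). The perpendicularity gives CV at right angles to PC; with |CV| = 15.0 on the left of PC, V = C + 15.0·(-0.7490, 0.6626) = (50.57, 6.455). Then |KV| = |V − K| = 50.99.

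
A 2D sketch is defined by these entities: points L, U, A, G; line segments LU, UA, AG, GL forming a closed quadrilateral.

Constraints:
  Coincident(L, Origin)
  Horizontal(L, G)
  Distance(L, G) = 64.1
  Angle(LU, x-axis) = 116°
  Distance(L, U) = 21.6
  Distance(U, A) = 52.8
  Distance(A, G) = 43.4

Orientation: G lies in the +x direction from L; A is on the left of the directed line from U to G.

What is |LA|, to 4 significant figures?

54.48

Checks: LU at 116.0° ✓; |UA| = 52.80 ✓; |AG| = 43.40 ✓.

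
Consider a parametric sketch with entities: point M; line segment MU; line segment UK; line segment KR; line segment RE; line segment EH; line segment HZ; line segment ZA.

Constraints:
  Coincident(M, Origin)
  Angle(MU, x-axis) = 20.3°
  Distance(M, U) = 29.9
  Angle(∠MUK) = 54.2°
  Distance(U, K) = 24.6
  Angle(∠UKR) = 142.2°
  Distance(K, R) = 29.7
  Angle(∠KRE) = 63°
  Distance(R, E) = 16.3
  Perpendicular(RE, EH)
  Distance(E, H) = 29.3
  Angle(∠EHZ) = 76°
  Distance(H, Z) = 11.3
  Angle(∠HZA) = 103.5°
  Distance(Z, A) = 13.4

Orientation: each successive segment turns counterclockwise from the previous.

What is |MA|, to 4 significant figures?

25.42

M is at the origin; MU runs at 20.3° with length 29.9, so U = (28.04, 10.37). ∠MUK = 54.2° gives UK at 146.1° from the x-axis; with |UK| = 24.6, K = (7.625, 24.09). ∠UKR = 142.2° gives KR at -176.1° from the x-axis; with |KR| = 29.7, R = (-22.01, 22.07). ∠KRE = 63.0° gives RE at -59.10° from the x-axis; with |RE| = 16.3, E = (-13.64, 8.087). The perpendicularity gives EH at right angles to RE, so EH runs at 30.90°; with |EH| = 29.3, H = (11.51, 23.13). ∠EHZ = 76.0° gives HZ at 134.9° from the x-axis; with |HZ| = 11.3, Z = (3.529, 31.14). ∠HZA = 103.5° gives ZA at -148.6° from the x-axis; with |ZA| = 13.4, A = (-7.909, 24.16). Then |MA| = |A − M| = 25.42.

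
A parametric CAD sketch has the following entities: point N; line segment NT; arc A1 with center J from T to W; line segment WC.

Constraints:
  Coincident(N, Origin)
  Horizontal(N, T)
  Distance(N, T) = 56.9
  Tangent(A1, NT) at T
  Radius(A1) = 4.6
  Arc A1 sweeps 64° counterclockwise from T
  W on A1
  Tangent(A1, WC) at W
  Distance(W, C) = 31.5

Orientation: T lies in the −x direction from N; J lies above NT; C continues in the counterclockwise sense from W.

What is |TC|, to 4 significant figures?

35.73

N is at the origin; NT is horizontal with |NT| = 56.9 and T on the −x side, so T = (-56.90, 0.000). Since A1 is tangent to NT there, JT ⟂ NT, so J = T + (0, 4.6) = (-56.90, 4.600). On A1, T sits at bearing -90° from J; a 64° counterclockwise sweep puts W at bearing -26°, so W = J + 4.6·(cos -26°, sin -26°) = (-52.77, 2.583). Since A1 is tangent to WC there, JW ⟂ WC, so WC runs along (−sin -26°, cos -26°); with |WC| = 31.5, C = (-38.96, 30.90). Then |TC| = |C − T| = 35.73.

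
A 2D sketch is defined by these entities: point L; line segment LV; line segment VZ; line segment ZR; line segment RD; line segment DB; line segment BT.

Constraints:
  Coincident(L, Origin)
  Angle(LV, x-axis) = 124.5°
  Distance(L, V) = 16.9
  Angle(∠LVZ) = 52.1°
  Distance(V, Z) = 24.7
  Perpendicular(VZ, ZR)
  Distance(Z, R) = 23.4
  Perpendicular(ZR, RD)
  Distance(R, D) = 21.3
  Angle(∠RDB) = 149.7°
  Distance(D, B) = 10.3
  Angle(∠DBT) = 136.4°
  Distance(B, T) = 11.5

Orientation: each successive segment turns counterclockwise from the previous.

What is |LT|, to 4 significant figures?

20.04

∠RDB = 149.7° gives DB at 102.7° from the x-axis; with |DB| = 10.3, B = (9.440, 13.66). ∠DBT = 136.4° gives BT at 146.3° from the x-axis; with |BT| = 11.5, T = (-0.1275, 20.04). Then |LT| = |T − L| = 20.04.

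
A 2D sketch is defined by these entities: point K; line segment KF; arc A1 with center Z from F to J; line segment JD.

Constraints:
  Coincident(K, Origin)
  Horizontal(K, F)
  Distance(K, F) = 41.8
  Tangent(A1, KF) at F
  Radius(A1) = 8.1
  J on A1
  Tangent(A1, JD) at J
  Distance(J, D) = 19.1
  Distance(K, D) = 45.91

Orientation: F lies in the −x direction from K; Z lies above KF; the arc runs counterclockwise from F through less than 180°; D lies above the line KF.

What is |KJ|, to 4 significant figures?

35.00

Checks: |KF| = 41.80 ✓; |ZJ| = 8.100 ✓; ∠(ZJ, JD) = 90.00° ✓; |JD| = 19.10 ✓; |KD| = 45.91 ✓.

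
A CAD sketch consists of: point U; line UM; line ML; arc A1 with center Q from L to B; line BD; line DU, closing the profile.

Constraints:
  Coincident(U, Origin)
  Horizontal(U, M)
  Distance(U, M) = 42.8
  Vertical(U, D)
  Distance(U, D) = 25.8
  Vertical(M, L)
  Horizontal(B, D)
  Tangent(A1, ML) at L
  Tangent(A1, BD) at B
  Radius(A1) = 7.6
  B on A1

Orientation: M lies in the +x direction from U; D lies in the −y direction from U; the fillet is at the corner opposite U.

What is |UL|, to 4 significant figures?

46.51

U is at the origin; UM is horizontal with |UM| = 42.8 and M on the +x side, so M = (42.80, 0.000). UD is vertical with |UD| = 25.8 and D on the −y side, so D = (0.000, -25.80). The virtual corner opposite U is at (42.80, -25.80). Tangency of A1 to ML means the radius QL is perpendicular to ML and the tangent condition forces QB to be normal to BD, with radius 7.6, so the center Q sits 7.6 in from both sides at Q = (35.20, -18.20). That places the tangent points at L = (42.80, -18.20) on ML and B = (35.20, -25.80) on BD. Then |UL| = |L − U| = 46.51.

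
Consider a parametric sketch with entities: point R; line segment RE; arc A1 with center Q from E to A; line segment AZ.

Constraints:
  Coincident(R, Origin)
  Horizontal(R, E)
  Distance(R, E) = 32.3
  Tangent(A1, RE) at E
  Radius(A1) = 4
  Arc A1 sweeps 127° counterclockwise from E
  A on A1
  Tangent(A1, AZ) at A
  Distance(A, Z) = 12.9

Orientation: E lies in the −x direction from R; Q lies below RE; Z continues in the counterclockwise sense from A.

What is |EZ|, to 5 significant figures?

17.323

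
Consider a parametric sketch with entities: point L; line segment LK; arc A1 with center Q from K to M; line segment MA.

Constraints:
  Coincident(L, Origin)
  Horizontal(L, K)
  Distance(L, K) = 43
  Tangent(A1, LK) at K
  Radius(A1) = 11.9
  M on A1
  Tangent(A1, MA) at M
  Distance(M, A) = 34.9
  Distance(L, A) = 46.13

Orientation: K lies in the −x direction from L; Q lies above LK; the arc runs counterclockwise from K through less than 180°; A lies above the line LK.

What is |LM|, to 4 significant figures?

32.74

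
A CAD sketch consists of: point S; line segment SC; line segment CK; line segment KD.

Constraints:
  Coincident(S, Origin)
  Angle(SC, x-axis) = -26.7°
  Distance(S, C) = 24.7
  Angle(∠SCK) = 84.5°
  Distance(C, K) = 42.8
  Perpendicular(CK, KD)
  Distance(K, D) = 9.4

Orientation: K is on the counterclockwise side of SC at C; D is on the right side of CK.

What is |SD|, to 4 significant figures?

52.82

S is at the origin; SC runs at -26.7° with length 24.7, so C = 24.7·(cos -26.7°, sin -26.7°) = (22.07, -11.10). ∠SCK = 84.5°, so CK runs at -26.7° + (180° − 84.5°) = 68.80° from the x-axis; with |CK| = 42.8, K = C + 42.8·(cos 68.80°, sin 68.80°) = (37.54, 28.81). CK is perpendicular to KD; with |KD| = 9.4 on the right of CK, D = K + 9.4·(0.9323, -0.3616) = (46.31, 25.41). Then |SD| = |D − S| = 52.82.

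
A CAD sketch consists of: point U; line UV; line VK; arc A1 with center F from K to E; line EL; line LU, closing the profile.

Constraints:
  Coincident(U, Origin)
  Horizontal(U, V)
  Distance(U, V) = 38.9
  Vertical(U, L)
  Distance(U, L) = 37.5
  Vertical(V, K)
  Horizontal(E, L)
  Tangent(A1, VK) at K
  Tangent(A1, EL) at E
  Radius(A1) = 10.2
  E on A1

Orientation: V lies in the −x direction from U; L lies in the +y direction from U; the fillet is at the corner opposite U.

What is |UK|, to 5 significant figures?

47.524

U is at the origin; UV is horizontal with |UV| = 38.9 and V on the −x side, so V = (-38.900, 0.0000). U and L share the same x with |UL| = 37.5 and L on the +y side, so L = (0.0000, 37.500). The virtual corner opposite U is at (-38.900, 37.500). The tangent condition forces FK to be normal to VK and since A1 is tangent to EL there, FE ⟂ EL, with radius 10.2, so the center F sits 10.2 in from both sides at F = (-28.700, 27.300). That places the tangent points at K = (-38.900, 27.300) on VK and E = (-28.700, 37.500) on EL. Then |UK| = |K − U| = 47.524.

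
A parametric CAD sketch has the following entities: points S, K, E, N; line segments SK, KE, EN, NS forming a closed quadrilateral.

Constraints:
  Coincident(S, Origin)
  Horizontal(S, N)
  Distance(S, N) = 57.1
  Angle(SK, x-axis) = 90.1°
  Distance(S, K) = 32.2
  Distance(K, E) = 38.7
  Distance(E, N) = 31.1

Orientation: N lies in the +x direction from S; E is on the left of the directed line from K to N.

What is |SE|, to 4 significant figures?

45.06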